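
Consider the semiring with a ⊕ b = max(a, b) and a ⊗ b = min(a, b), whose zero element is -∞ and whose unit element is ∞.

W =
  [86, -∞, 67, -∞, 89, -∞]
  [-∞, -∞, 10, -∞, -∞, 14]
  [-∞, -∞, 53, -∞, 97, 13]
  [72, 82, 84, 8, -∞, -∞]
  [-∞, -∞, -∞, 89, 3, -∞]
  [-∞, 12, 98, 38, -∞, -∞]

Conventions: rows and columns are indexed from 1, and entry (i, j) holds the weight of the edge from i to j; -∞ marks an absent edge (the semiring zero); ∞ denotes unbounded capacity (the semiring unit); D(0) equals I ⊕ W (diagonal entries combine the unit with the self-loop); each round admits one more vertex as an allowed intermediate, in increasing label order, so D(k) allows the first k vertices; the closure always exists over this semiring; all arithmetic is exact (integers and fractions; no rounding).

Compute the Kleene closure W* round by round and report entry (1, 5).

D(0):
  [∞, -∞, 67, -∞, 89, -∞]
  [-∞, ∞, 10, -∞, -∞, 14]
  [-∞, -∞, ∞, -∞, 97, 13]
  [72, 82, 84, ∞, -∞, -∞]
  [-∞, -∞, -∞, 89, ∞, -∞]
  [-∞, 12, 98, 38, -∞, ∞]
D(1):
  [∞, -∞, 67, -∞, 89, -∞]
  [-∞, ∞, 10, -∞, -∞, 14]
  [-∞, -∞, ∞, -∞, 97, 13]
  [72, 82, 84, ∞, 72, -∞]
  [-∞, -∞, -∞, 89, ∞, -∞]
  [-∞, 12, 98, 38, -∞, ∞]
D(2):
  [∞, -∞, 67, -∞, 89, -∞]
  [-∞, ∞, 10, -∞, -∞, 14]
  [-∞, -∞, ∞, -∞, 97, 13]
  [72, 82, 84, ∞, 72, 14]
  [-∞, -∞, -∞, 89, ∞, -∞]
  [-∞, 12, 98, 38, -∞, ∞]
D(3):
  [∞, -∞, 67, -∞, 89, 13]
  [-∞, ∞, 10, -∞, 10, 14]
  [-∞, -∞, ∞, -∞, 97, 13]
  [72, 82, 84, ∞, 84, 14]
  [-∞, -∞, -∞, 89, ∞, -∞]
  [-∞, 12, 98, 38, 97, ∞]
D(4):
  [∞, -∞, 67, -∞, 89, 13]
  [-∞, ∞, 10, -∞, 10, 14]
  [-∞, -∞, ∞, -∞, 97, 13]
  [72, 82, 84, ∞, 84, 14]
  [72, 82, 84, 89, ∞, 14]
  [38, 38, 98, 38, 97, ∞]
D(5):
  [∞, 82, 84, 89, 89, 14]
  [10, ∞, 10, 10, 10, 14]
  [72, 82, ∞, 89, 97, 14]
  [72, 82, 84, ∞, 84, 14]
  [72, 82, 84, 89, ∞, 14]
  [72, 82, 98, 89, 97, ∞]
D(6):
  [∞, 82, 84, 89, 89, 14]
  [14, ∞, 14, 14, 14, 14]
  [72, 82, ∞, 89, 97, 14]
  [72, 82, 84, ∞, 84, 14]
  [72, 82, 84, 89, ∞, 14]
  [72, 82, 98, 89, 97, ∞]
Answer: W*[1][5] = 89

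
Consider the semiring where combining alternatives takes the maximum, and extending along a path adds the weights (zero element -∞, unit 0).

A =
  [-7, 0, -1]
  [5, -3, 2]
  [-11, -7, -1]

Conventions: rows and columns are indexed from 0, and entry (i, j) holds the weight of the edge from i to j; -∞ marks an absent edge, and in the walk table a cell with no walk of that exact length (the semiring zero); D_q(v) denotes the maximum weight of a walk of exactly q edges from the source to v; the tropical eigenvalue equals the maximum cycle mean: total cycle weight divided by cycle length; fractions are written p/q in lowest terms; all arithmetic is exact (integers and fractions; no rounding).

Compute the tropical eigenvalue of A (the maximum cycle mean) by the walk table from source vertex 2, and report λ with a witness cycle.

q=0: [-∞, -∞, 0]
q=1: [-11, -7, -1]
q=2: [-2, -8, -2]
q=3: [-3, -2, -3]
Optimal cycle mean attained by: cycle 0->1->0, total 0 + 5, length 2.
Answer: λ = 5/2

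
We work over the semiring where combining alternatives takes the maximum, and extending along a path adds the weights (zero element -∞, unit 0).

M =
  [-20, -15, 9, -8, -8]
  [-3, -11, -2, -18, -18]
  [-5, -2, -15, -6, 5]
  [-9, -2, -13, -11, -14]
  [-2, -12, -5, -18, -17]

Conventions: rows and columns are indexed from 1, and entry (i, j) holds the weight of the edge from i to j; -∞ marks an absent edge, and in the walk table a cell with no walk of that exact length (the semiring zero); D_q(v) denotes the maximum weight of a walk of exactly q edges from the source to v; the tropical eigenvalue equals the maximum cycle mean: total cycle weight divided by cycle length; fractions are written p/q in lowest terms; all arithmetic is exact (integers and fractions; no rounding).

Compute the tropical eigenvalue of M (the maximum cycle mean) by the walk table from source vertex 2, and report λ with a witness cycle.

q=0: [-∞, 0, -∞, -∞, -∞]
q=1: [-3, -11, -2, -18, -18]
q=2: [-7, -4, 6, -8, 3]
q=3: [1, 4, 2, 0, 11]
q=4: [9, 0, 10, -4, 7]
q=5: [5, 8, 18, 4, 15]
Optimal cycle mean attained by: cycle 1->3->5->1, total 9 + 5 + (-2), length 3.
Answer: λ = 4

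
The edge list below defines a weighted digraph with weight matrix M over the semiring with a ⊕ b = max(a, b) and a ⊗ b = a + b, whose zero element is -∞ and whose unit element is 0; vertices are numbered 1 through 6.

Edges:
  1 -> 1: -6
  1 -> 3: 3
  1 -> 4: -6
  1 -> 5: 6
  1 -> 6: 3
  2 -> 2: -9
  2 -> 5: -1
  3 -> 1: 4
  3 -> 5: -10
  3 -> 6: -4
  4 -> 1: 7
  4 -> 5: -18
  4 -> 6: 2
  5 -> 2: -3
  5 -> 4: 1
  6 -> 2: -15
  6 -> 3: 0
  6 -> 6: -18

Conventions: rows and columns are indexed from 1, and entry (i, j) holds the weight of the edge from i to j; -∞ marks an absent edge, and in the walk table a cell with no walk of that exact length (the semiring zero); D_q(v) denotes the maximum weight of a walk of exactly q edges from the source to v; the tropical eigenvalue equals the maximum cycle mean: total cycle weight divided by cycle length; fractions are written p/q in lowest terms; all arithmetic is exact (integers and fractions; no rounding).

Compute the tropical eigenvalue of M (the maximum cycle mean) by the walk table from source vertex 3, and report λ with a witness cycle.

q=0: [-∞, -∞, 0, -∞, -∞, -∞]
q=1: [4, -∞, -∞, -∞, -10, -4]
q=2: [-2, -13, 7, -2, 10, 7]
q=3: [11, 7, 7, 11, 4, 3]
q=4: [18, 1, 14, 5, 17, 14]
q=5: [18, 14, 21, 18, 24, 21]
q=6: [25, 21, 21, 25, 24, 21]
Optimal cycle mean attained by: cycle 1->5->4->1, total 6 + 1 + 7, length 3.
Answer: λ = 14/3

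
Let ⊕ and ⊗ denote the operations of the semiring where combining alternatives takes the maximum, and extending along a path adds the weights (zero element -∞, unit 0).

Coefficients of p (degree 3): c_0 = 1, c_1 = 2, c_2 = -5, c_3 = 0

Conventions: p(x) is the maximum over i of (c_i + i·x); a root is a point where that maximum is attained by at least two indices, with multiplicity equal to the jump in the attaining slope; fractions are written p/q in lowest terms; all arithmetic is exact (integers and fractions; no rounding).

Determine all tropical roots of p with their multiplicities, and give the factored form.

hull edge (i=0, c=1) to (i=1, c=2): slope 1, span 1
hull edge (i=1, c=2) to (i=3, c=0): slope -1, span 2
Factored form: p(x) = 0 ⊗ (x ⊕ (-1)) ⊗ (x ⊕ 1) ⊗ (x ⊕ 1)
Answer: roots = -1 (mult 1), 1 (mult 2)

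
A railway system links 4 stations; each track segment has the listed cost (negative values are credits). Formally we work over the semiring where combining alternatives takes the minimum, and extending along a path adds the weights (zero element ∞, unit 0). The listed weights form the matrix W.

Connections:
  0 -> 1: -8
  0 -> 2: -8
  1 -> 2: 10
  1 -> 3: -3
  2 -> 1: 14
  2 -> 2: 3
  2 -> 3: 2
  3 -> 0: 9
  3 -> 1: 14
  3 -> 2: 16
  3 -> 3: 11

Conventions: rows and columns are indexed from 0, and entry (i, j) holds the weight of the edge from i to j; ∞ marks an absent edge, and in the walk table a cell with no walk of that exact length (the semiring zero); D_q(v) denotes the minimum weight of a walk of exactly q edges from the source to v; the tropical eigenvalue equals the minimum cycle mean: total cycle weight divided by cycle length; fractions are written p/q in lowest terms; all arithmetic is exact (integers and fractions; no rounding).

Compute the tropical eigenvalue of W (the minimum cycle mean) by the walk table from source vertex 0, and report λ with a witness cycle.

q=0: [0, ∞, ∞, ∞]
q=1: [∞, -8, -8, ∞]
q=2: [∞, 6, -5, -11]
q=3: [-2, 3, -2, -3]
q=4: [6, -10, -10, 0]
Optimal cycle mean attained by: cycle 0->1->3->0, total (-8) + (-3) + 9, length 3.
Answer: λ = -2/3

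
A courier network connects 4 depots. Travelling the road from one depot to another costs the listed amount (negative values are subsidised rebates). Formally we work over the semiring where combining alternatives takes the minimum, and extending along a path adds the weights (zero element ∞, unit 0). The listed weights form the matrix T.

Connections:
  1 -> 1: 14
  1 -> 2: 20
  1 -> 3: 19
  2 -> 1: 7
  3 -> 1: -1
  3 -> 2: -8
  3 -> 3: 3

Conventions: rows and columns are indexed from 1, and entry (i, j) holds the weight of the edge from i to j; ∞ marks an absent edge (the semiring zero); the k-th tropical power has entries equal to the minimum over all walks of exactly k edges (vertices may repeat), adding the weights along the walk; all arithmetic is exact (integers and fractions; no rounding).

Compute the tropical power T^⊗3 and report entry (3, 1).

T^⊗2:
  [18, 11, 22, ∞]
  [21, 27, 26, ∞]
  [-1, -5, 6, ∞]
  [∞, ∞, ∞, ∞]
T^⊗3:
  [18, 14, 25, ∞]
  [25, 18, 29, ∞]
  [2, -2, 9, ∞]
  [∞, ∞, ∞, ∞]
Key observation: the optimum is the walk 3->3->2->1, with weight 3 + (-8) + 7 = 2.
Optimal value attained by: walk 3->3->2->1.
Answer: (T^⊗3)[3][1] = 2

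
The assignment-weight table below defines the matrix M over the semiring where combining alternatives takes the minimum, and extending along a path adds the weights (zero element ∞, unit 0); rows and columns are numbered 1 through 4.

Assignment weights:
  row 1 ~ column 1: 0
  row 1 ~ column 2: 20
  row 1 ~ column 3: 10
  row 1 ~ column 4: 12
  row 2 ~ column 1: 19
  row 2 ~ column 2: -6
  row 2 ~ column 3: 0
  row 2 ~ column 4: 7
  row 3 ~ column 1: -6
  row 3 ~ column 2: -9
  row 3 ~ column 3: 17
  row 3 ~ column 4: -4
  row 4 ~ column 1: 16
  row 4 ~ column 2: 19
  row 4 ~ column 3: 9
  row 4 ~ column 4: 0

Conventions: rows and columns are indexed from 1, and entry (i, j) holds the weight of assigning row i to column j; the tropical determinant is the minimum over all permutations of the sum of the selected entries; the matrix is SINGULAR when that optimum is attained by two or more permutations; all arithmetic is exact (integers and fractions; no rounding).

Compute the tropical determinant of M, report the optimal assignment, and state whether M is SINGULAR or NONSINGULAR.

σ = (1, 2, 3, 4): 0 + (-6) + 17 + 0 = 11
σ = (1, 2, 4, 3): 0 + (-6) + (-4) + 9 = -1
σ = (1, 3, 2, 4): 0 + 0 + (-9) + 0 = -9
σ = (1, 3, 4, 2): 0 + 0 + (-4) + 19 = 15
σ = (1, 4, 2, 3): 0 + 7 + (-9) + 9 = 7
σ = (1, 4, 3, 2): 0 + 7 + 17 + 19 = 43
σ = (2, 1, 3, 4): 20 + 19 + 17 + 0 = 56
σ = (2, 1, 4, 3): 20 + 19 + (-4) + 9 = 44
σ = (2, 3, 1, 4): 20 + 0 + (-6) + 0 = 14
σ = (2, 3, 4, 1): 20 + 0 + (-4) + 16 = 32
σ = (2, 4, 1, 3): 20 + 7 + (-6) + 9 = 30
σ = (2, 4, 3, 1): 20 + 7 + 17 + 16 = 60
σ = (3, 1, 2, 4): 10 + 19 + (-9) + 0 = 20
σ = (3, 1, 4, 2): 10 + 19 + (-4) + 19 = 44
σ = (3, 2, 1, 4): 10 + (-6) + (-6) + 0 = -2
σ = (3, 2, 4, 1): 10 + (-6) + (-4) + 16 = 16
σ = (3, 4, 1, 2): 10 + 7 + (-6) + 19 = 30
σ = (3, 4, 2, 1): 10 + 7 + (-9) + 16 = 24
σ = (4, 1, 2, 3): 12 + 19 + (-9) + 9 = 31
σ = (4, 1, 3, 2): 12 + 19 + 17 + 19 = 67
σ = (4, 2, 1, 3): 12 + (-6) + (-6) + 9 = 9
σ = (4, 2, 3, 1): 12 + (-6) + 17 + 16 = 39
σ = (4, 3, 1, 2): 12 + 0 + (-6) + 19 = 25
σ = (4, 3, 2, 1): 12 + 0 + (-9) + 16 = 19
Optimal value attained by: σ = (1, 3, 2, 4).
Answer: det⊕(M) = -9; verdict: NONSINGULAR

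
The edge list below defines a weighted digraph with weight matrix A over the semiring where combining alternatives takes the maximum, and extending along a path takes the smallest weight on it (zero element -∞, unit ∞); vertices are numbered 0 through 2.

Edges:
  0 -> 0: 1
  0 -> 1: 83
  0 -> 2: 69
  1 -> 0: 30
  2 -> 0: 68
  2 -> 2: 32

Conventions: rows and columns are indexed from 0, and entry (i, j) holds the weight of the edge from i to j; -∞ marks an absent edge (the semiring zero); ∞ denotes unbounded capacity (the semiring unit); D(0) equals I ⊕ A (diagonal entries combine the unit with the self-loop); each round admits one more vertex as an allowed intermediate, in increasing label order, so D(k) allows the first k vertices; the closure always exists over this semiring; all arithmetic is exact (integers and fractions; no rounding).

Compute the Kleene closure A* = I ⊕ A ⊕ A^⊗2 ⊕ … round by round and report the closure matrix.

D(0):
  [∞, 83, 69]
  [30, ∞, -∞]
  [68, -∞, ∞]
D(1):
  [∞, 83, 69]
  [30, ∞, 30]
  [68, 68, ∞]
D(2):
  [∞, 83, 69]
  [30, ∞, 30]
  [68, 68, ∞]
D(3):
  [∞, 83, 69]
  [30, ∞, 30]
  [68, 68, ∞]
Answer: A* = [[∞, 83, 69], [30, ∞, 30], [68, 68, ∞]]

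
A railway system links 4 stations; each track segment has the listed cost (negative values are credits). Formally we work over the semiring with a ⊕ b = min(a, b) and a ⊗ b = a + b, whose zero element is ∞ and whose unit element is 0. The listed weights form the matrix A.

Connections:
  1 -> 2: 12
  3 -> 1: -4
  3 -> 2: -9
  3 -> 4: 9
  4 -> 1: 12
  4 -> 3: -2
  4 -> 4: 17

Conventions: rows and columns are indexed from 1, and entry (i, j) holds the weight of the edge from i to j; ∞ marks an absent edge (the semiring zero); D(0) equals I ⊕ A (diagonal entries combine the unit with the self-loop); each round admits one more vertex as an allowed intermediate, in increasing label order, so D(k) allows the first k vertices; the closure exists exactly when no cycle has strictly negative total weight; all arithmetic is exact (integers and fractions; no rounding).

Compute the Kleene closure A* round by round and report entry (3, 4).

D(0):
  [0, 12, ∞, ∞]
  [∞, 0, ∞, ∞]
  [-4, -9, 0, 9]
  [12, ∞, -2, 0]
D(1):
  [0, 12, ∞, ∞]
  [∞, 0, ∞, ∞]
  [-4, -9, 0, 9]
  [12, 24, -2, 0]
D(2):
  [0, 12, ∞, ∞]
  [∞, 0, ∞, ∞]
  [-4, -9, 0, 9]
  [12, 24, -2, 0]
D(3):
  [0, 12, ∞, ∞]
  [∞, 0, ∞, ∞]
  [-4, -9, 0, 9]
  [-6, -11, -2, 0]
D(4):
  [0, 12, ∞, ∞]
  [∞, 0, ∞, ∞]
  [-4, -9, 0, 9]
  [-6, -11, -2, 0]
Answer: A*[3][4] = 9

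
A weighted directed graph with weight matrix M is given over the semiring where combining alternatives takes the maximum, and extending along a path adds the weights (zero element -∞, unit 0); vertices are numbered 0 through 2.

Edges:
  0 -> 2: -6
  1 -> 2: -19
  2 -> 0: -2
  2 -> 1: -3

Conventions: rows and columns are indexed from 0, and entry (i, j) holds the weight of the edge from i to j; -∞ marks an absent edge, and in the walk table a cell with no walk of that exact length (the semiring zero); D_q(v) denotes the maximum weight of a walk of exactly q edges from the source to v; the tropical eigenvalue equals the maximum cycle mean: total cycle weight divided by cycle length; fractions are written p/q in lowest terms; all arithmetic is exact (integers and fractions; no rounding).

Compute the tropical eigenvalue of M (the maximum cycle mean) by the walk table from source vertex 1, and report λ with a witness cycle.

q=0: [-∞, 0, -∞]
q=1: [-∞, -∞, -19]
q=2: [-21, -22, -∞]
q=3: [-∞, -∞, -27]
Optimal cycle mean attained by: cycle 0->2->0, total (-6) + (-2), length 2.
Answer: λ = -4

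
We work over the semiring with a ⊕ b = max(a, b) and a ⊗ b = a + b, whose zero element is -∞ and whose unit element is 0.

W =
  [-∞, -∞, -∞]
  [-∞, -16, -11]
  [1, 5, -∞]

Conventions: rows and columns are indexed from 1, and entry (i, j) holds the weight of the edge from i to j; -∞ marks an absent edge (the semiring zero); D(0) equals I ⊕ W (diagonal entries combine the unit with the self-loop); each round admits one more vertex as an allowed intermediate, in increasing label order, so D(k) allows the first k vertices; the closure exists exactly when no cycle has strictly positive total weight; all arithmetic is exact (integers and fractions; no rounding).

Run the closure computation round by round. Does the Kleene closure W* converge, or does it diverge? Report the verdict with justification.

D(0):
  [0, -∞, -∞]
  [-∞, 0, -11]
  [1, 5, 0]
D(1):
  [0, -∞, -∞]
  [-∞, 0, -11]
  [1, 5, 0]
D(2):
  [0, -∞, -∞]
  [-∞, 0, -11]
  [1, 5, 0]
D(3):
  [0, -∞, -∞]
  [-10, 0, -11]
  [1, 5, 0]
Key observation: every diagonal entry stays at the unit through all rounds, so no improving cycle exists.
Answer: CONVERGES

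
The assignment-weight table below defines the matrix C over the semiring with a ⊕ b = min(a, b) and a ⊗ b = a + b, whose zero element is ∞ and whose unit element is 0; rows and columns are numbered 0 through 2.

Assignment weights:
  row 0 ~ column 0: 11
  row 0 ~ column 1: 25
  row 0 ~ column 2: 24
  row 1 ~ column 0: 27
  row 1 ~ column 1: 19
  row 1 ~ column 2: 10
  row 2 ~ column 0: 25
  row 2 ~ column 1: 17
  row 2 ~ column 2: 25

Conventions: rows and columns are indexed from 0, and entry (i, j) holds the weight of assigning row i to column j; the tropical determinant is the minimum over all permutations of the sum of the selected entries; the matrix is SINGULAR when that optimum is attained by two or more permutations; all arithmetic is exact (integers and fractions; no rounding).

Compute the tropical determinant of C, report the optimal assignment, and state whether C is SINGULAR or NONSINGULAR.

σ = (0, 1, 2): 11 + 19 + 25 = 55
σ = (0, 2, 1): 11 + 10 + 17 = 38
σ = (1, 0, 2): 25 + 27 + 25 = 77
σ = (1, 2, 0): 25 + 10 + 25 = 60
σ = (2, 0, 1): 24 + 27 + 17 = 68
σ = (2, 1, 0): 24 + 19 + 25 = 68
Optimal value attained by: σ = (0, 2, 1).
Answer: det⊕(C) = 38; verdict: NONSINGULAR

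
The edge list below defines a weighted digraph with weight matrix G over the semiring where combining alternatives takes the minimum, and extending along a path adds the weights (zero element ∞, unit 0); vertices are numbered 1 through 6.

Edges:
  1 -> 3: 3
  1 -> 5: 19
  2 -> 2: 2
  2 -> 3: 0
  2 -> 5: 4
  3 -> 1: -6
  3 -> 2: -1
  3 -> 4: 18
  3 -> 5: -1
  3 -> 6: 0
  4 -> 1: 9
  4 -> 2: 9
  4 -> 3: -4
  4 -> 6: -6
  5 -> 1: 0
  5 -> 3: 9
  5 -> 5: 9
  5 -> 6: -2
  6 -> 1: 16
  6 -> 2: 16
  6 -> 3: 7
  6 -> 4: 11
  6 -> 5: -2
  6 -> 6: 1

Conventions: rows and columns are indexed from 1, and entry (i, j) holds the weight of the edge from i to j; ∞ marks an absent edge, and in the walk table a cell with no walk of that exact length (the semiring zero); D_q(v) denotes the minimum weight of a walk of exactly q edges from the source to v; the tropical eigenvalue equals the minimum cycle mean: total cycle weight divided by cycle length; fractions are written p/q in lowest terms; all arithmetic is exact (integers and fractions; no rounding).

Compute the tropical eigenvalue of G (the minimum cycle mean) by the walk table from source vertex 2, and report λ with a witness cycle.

q=0: [∞, 0, ∞, ∞, ∞, ∞]
q=1: [∞, 2, 0, ∞, 4, ∞]
q=2: [-6, -1, 2, 18, -1, 0]
q=3: [-4, 1, -3, 11, -2, -3]
q=4: [-9, -4, -1, 8, -5, -4]
q=5: [-7, -2, -6, 7, -6, -7]
q=6: [-12, -7, -4, 4, -9, -8]
Optimal cycle mean attained by: cycle 5->6->5, total (-2) + (-2), length 2.
Answer: λ = -2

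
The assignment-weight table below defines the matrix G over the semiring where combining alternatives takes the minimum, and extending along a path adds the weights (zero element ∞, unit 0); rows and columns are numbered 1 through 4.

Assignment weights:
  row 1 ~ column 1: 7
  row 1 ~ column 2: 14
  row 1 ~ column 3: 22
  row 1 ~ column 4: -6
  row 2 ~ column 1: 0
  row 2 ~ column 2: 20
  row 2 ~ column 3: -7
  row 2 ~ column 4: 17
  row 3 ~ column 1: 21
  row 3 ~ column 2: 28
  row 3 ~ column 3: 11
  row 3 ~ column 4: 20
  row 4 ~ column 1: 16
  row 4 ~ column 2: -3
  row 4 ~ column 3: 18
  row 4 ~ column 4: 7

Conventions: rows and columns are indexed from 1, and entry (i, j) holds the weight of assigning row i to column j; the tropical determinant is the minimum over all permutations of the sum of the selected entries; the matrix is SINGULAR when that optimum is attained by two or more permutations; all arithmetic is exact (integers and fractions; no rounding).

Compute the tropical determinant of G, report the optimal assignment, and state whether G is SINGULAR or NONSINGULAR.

σ = (1, 2, 3, 4): 7 + 20 + 11 + 7 = 45
σ = (1, 2, 4, 3): 7 + 20 + 20 + 18 = 65
σ = (1, 3, 2, 4): 7 + (-7) + 28 + 7 = 35
σ = (1, 3, 4, 2): 7 + (-7) + 20 + (-3) = 17
σ = (1, 4, 2, 3): 7 + 17 + 28 + 18 = 70
σ = (1, 4, 3, 2): 7 + 17 + 11 + (-3) = 32
σ = (2, 1, 3, 4): 14 + 0 + 11 + 7 = 32
σ = (2, 1, 4, 3): 14 + 0 + 20 + 18 = 52
σ = (2, 3, 1, 4): 14 + (-7) + 21 + 7 = 35
σ = (2, 3, 4, 1): 14 + (-7) + 20 + 16 = 43
σ = (2, 4, 1, 3): 14 + 17 + 21 + 18 = 70
σ = (2, 4, 3, 1): 14 + 17 + 11 + 16 = 58
σ = (3, 1, 2, 4): 22 + 0 + 28 + 7 = 57
σ = (3, 1, 4, 2): 22 + 0 + 20 + (-3) = 39
σ = (3, 2, 1, 4): 22 + 20 + 21 + 7 = 70
σ = (3, 2, 4, 1): 22 + 20 + 20 + 16 = 78
σ = (3, 4, 1, 2): 22 + 17 + 21 + (-3) = 57
σ = (3, 4, 2, 1): 22 + 17 + 28 + 16 = 83
σ = (4, 1, 2, 3): (-6) + 0 + 28 + 18 = 40
σ = (4, 1, 3, 2): (-6) + 0 + 11 + (-3) = 2
σ = (4, 2, 1, 3): (-6) + 20 + 21 + 18 = 53
σ = (4, 2, 3, 1): (-6) + 20 + 11 + 16 = 41
σ = (4, 3, 1, 2): (-6) + (-7) + 21 + (-3) = 5
σ = (4, 3, 2, 1): (-6) + (-7) + 28 + 16 = 31
Optimal value attained by: σ = (4, 1, 3, 2).
Answer: det⊕(G) = 2; verdict: NONSINGULAR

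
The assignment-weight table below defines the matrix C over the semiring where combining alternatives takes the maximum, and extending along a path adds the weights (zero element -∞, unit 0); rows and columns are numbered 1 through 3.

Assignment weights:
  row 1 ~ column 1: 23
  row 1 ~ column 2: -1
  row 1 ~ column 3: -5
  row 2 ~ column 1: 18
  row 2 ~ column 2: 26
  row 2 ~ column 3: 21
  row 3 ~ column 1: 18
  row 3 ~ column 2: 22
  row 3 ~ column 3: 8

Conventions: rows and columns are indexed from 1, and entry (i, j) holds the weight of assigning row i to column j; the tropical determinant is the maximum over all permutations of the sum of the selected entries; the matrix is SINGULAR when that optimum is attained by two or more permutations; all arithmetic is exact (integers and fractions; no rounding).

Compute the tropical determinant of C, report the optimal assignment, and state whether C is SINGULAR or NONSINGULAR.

σ = (1, 2, 3): 23 + 26 + 8 = 57
σ = (1, 3, 2): 23 + 21 + 22 = 66
σ = (2, 1, 3): (-1) + 18 + 8 = 25
σ = (2, 3, 1): (-1) + 21 + 18 = 38
σ = (3, 1, 2): (-5) + 18 + 22 = 35
σ = (3, 2, 1): (-5) + 26 + 18 = 39
Optimal value attained by: σ = (1, 3, 2).
Answer: det⊕(C) = 66; verdict: NONSINGULAR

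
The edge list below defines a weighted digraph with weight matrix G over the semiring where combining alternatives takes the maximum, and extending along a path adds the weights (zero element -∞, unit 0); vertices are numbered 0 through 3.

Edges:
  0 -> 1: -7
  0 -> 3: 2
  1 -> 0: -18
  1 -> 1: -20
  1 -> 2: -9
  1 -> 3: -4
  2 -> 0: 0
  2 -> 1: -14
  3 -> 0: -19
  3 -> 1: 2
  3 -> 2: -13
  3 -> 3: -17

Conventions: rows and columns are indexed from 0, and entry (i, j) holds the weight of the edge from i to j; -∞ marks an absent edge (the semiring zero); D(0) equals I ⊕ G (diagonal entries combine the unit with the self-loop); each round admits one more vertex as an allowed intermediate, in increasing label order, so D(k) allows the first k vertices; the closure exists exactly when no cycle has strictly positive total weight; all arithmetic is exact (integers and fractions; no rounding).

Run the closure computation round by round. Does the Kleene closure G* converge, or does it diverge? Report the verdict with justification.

D(0):
  [0, -7, -∞, 2]
  [-18, 0, -9, -4]
  [0, -14, 0, -∞]
  [-19, 2, -13, 0]
D(1):
  [0, -7, -∞, 2]
  [-18, 0, -9, -4]
  [0, -7, 0, 2]
  [-19, 2, -13, 0]
D(2):
  [0, -7, -16, 2]
  [-18, 0, -9, -4]
  [0, -7, 0, 2]
  [-16, 2, -7, 0]
D(3):
  [0, -7, -16, 2]
  [-9, 0, -9, -4]
  [0, -7, 0, 2]
  [-7, 2, -7, 0]
D(4):
  [0, 4, -5, 2]
  [-9, 0, -9, -4]
  [0, 4, 0, 2]
  [-7, 2, -7, 0]
Key observation: every diagonal entry stays at the unit through all rounds, so no improving cycle exists.
Answer: CONVERGES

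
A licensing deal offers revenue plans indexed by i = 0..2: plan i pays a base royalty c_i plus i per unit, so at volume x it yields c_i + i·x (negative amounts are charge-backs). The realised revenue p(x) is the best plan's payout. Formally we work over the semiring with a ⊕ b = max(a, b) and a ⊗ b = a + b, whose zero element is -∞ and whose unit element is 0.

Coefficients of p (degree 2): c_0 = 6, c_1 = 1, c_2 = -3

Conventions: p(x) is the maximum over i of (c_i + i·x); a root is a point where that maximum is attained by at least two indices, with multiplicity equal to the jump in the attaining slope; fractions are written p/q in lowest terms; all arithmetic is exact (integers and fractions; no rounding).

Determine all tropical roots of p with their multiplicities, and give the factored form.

hull edge (i=0, c=6) to (i=2, c=-3): slope -9/2, span 2
Factored form: p(x) = -3 ⊗ (x ⊕ 9/2) ⊗ (x ⊕ 9/2)
Answer: roots = 9/2 (mult 2)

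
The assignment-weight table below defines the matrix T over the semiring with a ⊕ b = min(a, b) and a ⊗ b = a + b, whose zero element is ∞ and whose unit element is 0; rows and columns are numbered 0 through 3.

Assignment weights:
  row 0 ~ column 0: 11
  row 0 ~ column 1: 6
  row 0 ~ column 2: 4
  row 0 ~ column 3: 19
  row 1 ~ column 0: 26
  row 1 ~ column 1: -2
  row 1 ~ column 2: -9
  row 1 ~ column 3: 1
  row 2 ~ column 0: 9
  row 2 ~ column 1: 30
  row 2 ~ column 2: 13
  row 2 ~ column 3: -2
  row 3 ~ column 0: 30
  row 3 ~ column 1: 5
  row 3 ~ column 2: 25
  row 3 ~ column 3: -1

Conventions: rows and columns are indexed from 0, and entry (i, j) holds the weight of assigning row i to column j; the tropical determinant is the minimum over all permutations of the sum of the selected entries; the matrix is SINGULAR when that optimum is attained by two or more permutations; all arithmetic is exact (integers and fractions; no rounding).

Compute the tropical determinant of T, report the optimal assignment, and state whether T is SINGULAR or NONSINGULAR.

σ = (0, 1, 2, 3): 11 + (-2) + 13 + (-1) = 21
σ = (0, 1, 3, 2): 11 + (-2) + (-2) + 25 = 32
σ = (0, 2, 1, 3): 11 + (-9) + 30 + (-1) = 31
σ = (0, 2, 3, 1): 11 + (-9) + (-2) + 5 = 5
σ = (0, 3, 1, 2): 11 + 1 + 30 + 25 = 67
σ = (0, 3, 2, 1): 11 + 1 + 13 + 5 = 30
σ = (1, 0, 2, 3): 6 + 26 + 13 + (-1) = 44
σ = (1, 0, 3, 2): 6 + 26 + (-2) + 25 = 55
σ = (1, 2, 0, 3): 6 + (-9) + 9 + (-1) = 5
σ = (1, 2, 3, 0): 6 + (-9) + (-2) + 30 = 25
σ = (1, 3, 0, 2): 6 + 1 + 9 + 25 = 41
σ = (1, 3, 2, 0): 6 + 1 + 13 + 30 = 50
σ = (2, 0, 1, 3): 4 + 26 + 30 + (-1) = 59
σ = (2, 0, 3, 1): 4 + 26 + (-2) + 5 = 33
σ = (2, 1, 0, 3): 4 + (-2) + 9 + (-1) = 10
σ = (2, 1, 3, 0): 4 + (-2) + (-2) + 30 = 30
σ = (2, 3, 0, 1): 4 + 1 + 9 + 5 = 19
σ = (2, 3, 1, 0): 4 + 1 + 30 + 30 = 65
σ = (3, 0, 1, 2): 19 + 26 + 30 + 25 = 100
σ = (3, 0, 2, 1): 19 + 26 + 13 + 5 = 63
σ = (3, 1, 0, 2): 19 + (-2) + 9 + 25 = 51
σ = (3, 1, 2, 0): 19 + (-2) + 13 + 30 = 60
σ = (3, 2, 0, 1): 19 + (-9) + 9 + 5 = 24
σ = (3, 2, 1, 0): 19 + (-9) + 30 + 30 = 70
Optimal value attained by: σ = (0, 2, 3, 1).
Answer: det⊕(T) = 5; verdict: SINGULAR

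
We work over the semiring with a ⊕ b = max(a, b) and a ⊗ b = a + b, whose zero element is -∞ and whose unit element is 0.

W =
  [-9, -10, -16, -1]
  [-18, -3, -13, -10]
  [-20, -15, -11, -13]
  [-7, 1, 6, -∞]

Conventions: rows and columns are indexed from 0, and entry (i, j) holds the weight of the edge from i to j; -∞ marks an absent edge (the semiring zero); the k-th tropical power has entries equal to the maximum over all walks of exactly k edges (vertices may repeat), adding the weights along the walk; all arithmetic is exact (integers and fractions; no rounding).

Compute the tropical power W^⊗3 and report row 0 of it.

W^⊗2:
  [-8, 0, 5, -10]
  [-17, -6, -4, -13]
  [-20, -12, -7, -21]
  [-14, -2, -5, -7]
W^⊗3:
  [-15, -3, -4, -8]
  [-20, -9, -7, -16]
  [-27, -15, -15, -20]
  [-14, -5, -1, -12]
Answer: row 0 of W^⊗3 = [-15, -3, -4, -8]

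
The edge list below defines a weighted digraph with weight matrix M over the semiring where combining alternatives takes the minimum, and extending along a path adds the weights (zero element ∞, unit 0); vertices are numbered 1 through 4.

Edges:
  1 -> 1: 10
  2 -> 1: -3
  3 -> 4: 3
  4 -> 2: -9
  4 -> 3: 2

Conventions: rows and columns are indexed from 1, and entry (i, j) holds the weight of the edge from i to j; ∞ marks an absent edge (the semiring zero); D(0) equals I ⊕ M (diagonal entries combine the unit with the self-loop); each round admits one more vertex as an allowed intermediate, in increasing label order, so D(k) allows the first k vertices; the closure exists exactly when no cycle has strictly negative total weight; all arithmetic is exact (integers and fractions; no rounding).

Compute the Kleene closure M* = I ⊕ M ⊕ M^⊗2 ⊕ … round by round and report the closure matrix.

D(0):
  [0, ∞, ∞, ∞]
  [-3, 0, ∞, ∞]
  [∞, ∞, 0, 3]
  [∞, -9, 2, 0]
D(1):
  [0, ∞, ∞, ∞]
  [-3, 0, ∞, ∞]
  [∞, ∞, 0, 3]
  [∞, -9, 2, 0]
D(2):
  [0, ∞, ∞, ∞]
  [-3, 0, ∞, ∞]
  [∞, ∞, 0, 3]
  [-12, -9, 2, 0]
D(3):
  [0, ∞, ∞, ∞]
  [-3, 0, ∞, ∞]
  [∞, ∞, 0, 3]
  [-12, -9, 2, 0]
D(4):
  [0, ∞, ∞, ∞]
  [-3, 0, ∞, ∞]
  [-9, -6, 0, 3]
  [-12, -9, 2, 0]
Answer: M* = [[0, ∞, ∞, ∞], [-3, 0, ∞, ∞], [-9, -6, 0, 3], [-12, -9, 2, 0]]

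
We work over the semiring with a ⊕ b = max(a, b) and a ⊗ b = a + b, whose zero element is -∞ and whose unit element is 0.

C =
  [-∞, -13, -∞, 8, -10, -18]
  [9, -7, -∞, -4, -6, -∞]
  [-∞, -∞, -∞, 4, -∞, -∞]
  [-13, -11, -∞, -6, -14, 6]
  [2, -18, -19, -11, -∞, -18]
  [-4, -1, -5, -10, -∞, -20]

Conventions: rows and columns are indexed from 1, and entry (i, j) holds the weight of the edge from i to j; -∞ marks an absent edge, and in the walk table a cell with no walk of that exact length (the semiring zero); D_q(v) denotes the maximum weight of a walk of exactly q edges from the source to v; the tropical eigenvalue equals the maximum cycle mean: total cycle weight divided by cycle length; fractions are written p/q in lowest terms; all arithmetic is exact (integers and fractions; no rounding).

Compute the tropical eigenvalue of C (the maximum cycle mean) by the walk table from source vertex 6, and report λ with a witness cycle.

q=0: [-∞, -∞, -∞, -∞, -∞, 0]
q=1: [-4, -1, -5, -10, -∞, -20]
q=2: [8, -8, -25, 4, -7, -4]
q=3: [1, -5, -9, 16, -2, 10]
q=4: [6, 9, 5, 10, 2, 22]
q=5: [18, 21, 17, 14, 3, 16]
q=6: [30, 15, 11, 26, 15, 20]
Optimal cycle mean attained by: cycle 1->4->6->2->1, total 8 + 6 + (-1) + 9, length 4.
Answer: λ = 11/2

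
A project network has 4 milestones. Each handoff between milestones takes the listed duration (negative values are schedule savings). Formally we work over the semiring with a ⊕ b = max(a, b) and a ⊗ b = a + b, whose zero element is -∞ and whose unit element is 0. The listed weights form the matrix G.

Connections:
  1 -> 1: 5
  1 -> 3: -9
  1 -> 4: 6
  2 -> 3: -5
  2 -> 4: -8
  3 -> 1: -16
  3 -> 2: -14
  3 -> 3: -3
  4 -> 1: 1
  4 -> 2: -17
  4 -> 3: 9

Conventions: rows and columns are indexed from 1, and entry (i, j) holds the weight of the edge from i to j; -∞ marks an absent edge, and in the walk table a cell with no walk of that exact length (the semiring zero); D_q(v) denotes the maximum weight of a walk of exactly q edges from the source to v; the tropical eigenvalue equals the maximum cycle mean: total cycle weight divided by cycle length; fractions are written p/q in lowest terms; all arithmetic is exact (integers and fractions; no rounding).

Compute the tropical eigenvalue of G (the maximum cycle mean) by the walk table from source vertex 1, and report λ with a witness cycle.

q=0: [0, -∞, -∞, -∞]
q=1: [5, -∞, -9, 6]
q=2: [10, -11, 15, 11]
q=3: [15, 1, 20, 16]
q=4: [20, 6, 25, 21]
Optimal cycle mean attained by: cycle 1->1, total 5, length 1.
Answer: λ = 5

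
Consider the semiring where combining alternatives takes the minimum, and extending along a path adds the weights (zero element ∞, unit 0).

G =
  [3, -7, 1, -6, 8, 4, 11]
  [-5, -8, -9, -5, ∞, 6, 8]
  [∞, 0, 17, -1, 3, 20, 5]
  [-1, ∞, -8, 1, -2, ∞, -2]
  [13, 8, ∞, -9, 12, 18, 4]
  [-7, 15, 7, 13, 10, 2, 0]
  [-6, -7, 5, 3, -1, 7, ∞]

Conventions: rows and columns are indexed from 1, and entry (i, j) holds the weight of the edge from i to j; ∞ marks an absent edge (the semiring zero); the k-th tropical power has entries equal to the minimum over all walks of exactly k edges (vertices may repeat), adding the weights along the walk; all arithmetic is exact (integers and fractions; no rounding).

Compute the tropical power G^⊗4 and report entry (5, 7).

G^⊗2:
  [-12, -15, -16, -12, -8, -1, -8]
  [-13, -16, -17, -13, -7, -2, -7]
  [-5, -8, -9, -6, -3, 6, -3]
  [-8, -9, -7, -11, -5, 3, -3]
  [-10, -3, -17, -8, -11, 11, -11]
  [-6, -14, -6, -13, -1, -3, 2]
  [-12, -15, -16, -12, 1, -2, 1]
G^⊗3:
  [-20, -23, -24, -20, -14, -9, -14]
  [-21, -24, -25, -21, -15, -10, -15]
  [-13, -16, -17, -13, -8, -2, -8]
  [-14, -17, -19, -14, -13, -4, -13]
  [-17, -18, -16, -20, -14, -6, -12]
  [-19, -22, -23, -19, -15, -8, -15]
  [-20, -23, -24, -20, -14, -9, -14]
G^⊗4:
  [-28, -31, -32, -28, -22, -17, -22]
  [-29, -32, -33, -29, -23, -18, -23]
  [-21, -24, -25, -21, -15, -10, -15]
  [-22, -25, -26, -22, -16, -11, -16]
  [-23, -26, -28, -23, -22, -13, -22]
  [-27, -30, -31, -27, -21, -16, -21]
  [-28, -31, -32, -28, -22, -17, -22]
Key observation: the optimum is the walk 5->4->5->4->7, with weight (-9) + (-2) + (-9) + (-2) = -22.
Optimal value attained by: walk 5->4->5->4->7.
Answer: (G^⊗4)[5][7] = -22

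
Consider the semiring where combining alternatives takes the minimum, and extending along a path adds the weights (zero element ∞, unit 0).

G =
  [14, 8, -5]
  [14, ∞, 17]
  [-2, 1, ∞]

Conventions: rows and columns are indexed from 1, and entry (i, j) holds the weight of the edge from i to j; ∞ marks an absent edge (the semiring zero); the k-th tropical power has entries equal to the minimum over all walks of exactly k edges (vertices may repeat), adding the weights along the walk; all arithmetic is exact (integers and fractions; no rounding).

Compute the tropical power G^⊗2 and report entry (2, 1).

G^⊗2:
  [-7, -4, 9]
  [15, 18, 9]
  [12, 6, -7]
Key observation: the optimum is the walk 2->3->1, with weight 17 + (-2) = 15.
Optimal value attained by: walk 2->3->1.
Answer: (G^⊗2)[2][1] = 15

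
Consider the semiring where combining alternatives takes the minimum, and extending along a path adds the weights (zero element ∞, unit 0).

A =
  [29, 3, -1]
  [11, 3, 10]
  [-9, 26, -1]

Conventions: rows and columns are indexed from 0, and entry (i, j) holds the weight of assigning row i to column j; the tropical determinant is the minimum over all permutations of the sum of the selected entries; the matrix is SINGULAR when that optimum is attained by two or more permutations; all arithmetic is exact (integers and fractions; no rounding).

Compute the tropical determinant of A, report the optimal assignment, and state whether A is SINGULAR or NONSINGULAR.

σ = (0, 1, 2): 29 + 3 + (-1) = 31
σ = (0, 2, 1): 29 + 10 + 26 = 65
σ = (1, 0, 2): 3 + 11 + (-1) = 13
σ = (1, 2, 0): 3 + 10 + (-9) = 4
σ = (2, 0, 1): (-1) + 11 + 26 = 36
σ = (2, 1, 0): (-1) + 3 + (-9) = -7
Optimal value attained by: σ = (2, 1, 0).
Answer: det⊕(A) = -7; verdict: NONSINGULAR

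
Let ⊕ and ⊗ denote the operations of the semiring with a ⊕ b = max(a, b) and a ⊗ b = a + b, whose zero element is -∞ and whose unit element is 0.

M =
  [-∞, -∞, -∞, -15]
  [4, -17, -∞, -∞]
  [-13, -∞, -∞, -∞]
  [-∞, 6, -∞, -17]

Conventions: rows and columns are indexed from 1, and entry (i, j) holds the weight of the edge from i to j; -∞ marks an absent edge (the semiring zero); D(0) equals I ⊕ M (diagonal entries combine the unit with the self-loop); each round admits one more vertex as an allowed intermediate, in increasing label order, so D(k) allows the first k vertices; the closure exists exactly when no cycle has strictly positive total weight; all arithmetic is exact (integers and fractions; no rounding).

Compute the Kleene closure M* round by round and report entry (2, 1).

D(0):
  [0, -∞, -∞, -15]
  [4, 0, -∞, -∞]
  [-13, -∞, 0, -∞]
  [-∞, 6, -∞, 0]
D(1):
  [0, -∞, -∞, -15]
  [4, 0, -∞, -11]
  [-13, -∞, 0, -28]
  [-∞, 6, -∞, 0]
D(2):
  [0, -∞, -∞, -15]
  [4, 0, -∞, -11]
  [-13, -∞, 0, -28]
  [10, 6, -∞, 0]
D(3):
  [0, -∞, -∞, -15]
  [4, 0, -∞, -11]
  [-13, -∞, 0, -28]
  [10, 6, -∞, 0]
D(4):
  [0, -9, -∞, -15]
  [4, 0, -∞, -11]
  [-13, -22, 0, -28]
  [10, 6, -∞, 0]
Answer: M*[2][1] = 4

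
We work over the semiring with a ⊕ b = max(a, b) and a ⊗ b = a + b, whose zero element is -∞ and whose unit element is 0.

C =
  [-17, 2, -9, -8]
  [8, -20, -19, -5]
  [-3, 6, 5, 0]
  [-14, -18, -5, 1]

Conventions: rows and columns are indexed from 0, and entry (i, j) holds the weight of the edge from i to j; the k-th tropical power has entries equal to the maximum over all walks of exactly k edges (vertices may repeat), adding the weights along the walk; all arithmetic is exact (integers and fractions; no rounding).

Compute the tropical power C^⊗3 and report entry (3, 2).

C^⊗2:
  [10, -3, -4, -3]
  [-9, 10, -1, 0]
  [14, 11, 10, 5]
  [-8, 1, 0, 2]
C^⊗3:
  [5, 12, 1, 2]
  [18, 5, 4, 5]
  [19, 16, 15, 10]
  [9, 6, 5, 3]
Key observation: the optimum is the walk 3->2->2->2, with weight (-5) + 5 + 5 = 5.
Optimal value attained by: walk 3->2->2->2.
Answer: (C^⊗3)[3][2] = 5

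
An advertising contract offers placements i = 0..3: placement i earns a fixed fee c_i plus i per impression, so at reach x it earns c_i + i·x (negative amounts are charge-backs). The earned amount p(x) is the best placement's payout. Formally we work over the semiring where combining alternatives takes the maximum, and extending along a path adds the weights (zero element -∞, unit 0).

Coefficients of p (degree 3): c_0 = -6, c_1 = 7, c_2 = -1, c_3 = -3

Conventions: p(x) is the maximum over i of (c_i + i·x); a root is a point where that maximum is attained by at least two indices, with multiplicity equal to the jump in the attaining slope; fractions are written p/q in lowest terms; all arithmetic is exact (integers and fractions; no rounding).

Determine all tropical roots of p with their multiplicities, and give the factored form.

hull edge (i=0, c=-6) to (i=1, c=7): slope 13, span 1
hull edge (i=1, c=7) to (i=3, c=-3): slope -5, span 2
Factored form: p(x) = -3 ⊗ (x ⊕ (-13)) ⊗ (x ⊕ 5) ⊗ (x ⊕ 5)
Answer: roots = -13 (mult 1), 5 (mult 2)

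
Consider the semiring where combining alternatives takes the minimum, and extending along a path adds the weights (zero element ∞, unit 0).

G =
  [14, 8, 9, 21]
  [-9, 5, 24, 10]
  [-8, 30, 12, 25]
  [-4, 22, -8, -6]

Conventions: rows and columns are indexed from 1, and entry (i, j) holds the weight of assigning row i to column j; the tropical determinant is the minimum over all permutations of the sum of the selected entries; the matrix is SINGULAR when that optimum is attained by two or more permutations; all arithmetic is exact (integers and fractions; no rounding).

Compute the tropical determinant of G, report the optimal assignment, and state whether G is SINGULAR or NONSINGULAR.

σ = (1, 2, 3, 4): 14 + 5 + 12 + (-6) = 25
σ = (1, 2, 4, 3): 14 + 5 + 25 + (-8) = 36
σ = (1, 3, 2, 4): 14 + 24 + 30 + (-6) = 62
σ = (1, 3, 4, 2): 14 + 24 + 25 + 22 = 85
σ = (1, 4, 2, 3): 14 + 10 + 30 + (-8) = 46
σ = (1, 4, 3, 2): 14 + 10 + 12 + 22 = 58
σ = (2, 1, 3, 4): 8 + (-9) + 12 + (-6) = 5
σ = (2, 1, 4, 3): 8 + (-9) + 25 + (-8) = 16
σ = (2, 3, 1, 4): 8 + 24 + (-8) + (-6) = 18
σ = (2, 3, 4, 1): 8 + 24 + 25 + (-4) = 53
σ = (2, 4, 1, 3): 8 + 10 + (-8) + (-8) = 2
σ = (2, 4, 3, 1): 8 + 10 + 12 + (-4) = 26
σ = (3, 1, 2, 4): 9 + (-9) + 30 + (-6) = 24
σ = (3, 1, 4, 2): 9 + (-9) + 25 + 22 = 47
σ = (3, 2, 1, 4): 9 + 5 + (-8) + (-6) = 0
σ = (3, 2, 4, 1): 9 + 5 + 25 + (-4) = 35
σ = (3, 4, 1, 2): 9 + 10 + (-8) + 22 = 33
σ = (3, 4, 2, 1): 9 + 10 + 30 + (-4) = 45
σ = (4, 1, 2, 3): 21 + (-9) + 30 + (-8) = 34
σ = (4, 1, 3, 2): 21 + (-9) + 12 + 22 = 46
σ = (4, 2, 1, 3): 21 + 5 + (-8) + (-8) = 10
σ = (4, 2, 3, 1): 21 + 5 + 12 + (-4) = 34
σ = (4, 3, 1, 2): 21 + 24 + (-8) + 22 = 59
σ = (4, 3, 2, 1): 21 + 24 + 30 + (-4) = 71
Optimal value attained by: σ = (3, 2, 1, 4).
Answer: det⊕(G) = 0; verdict: NONSINGULAR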